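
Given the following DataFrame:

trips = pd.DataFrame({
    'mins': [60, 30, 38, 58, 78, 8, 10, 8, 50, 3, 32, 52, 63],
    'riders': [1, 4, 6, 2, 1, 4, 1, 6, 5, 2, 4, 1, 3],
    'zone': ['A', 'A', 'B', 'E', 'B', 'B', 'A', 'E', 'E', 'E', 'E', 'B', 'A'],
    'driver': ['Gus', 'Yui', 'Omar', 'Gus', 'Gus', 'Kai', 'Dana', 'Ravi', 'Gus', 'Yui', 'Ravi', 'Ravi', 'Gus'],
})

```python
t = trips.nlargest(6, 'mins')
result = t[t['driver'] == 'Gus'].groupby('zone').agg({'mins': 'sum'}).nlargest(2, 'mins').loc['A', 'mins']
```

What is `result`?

123

take 6 rows with largest mins:
    mins  riders zone driver
4     78       1    B    Gus
12    63       3    A    Gus
0     60       1    A    Gus
3     58       2    E    Gus
11    52       1    B   Ravi
8     50       5    E    Gus
filter rows where driver == 'Gus':
    mins  riders zone driver
4     78       1    B    Gus
12    63       3    A    Gus
0     60       1    A    Gus
3     58       2    E    Gus
8     50       5    E    Gus
group by zone, sum of mins:
      mins
zone      
A      123
B       78
E      108
take 2 rows with largest mins:
      mins
zone      
A      123
E      108
Finally, value at row 'A', column 'mins' = 123.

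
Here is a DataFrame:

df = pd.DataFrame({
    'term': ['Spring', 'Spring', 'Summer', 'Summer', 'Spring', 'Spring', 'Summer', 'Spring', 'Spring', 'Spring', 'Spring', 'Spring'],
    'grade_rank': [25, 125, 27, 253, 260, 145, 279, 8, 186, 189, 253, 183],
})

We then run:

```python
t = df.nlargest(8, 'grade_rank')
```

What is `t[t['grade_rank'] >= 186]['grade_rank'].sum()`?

take 8 rows with largest grade_rank:
      term  grade_rank
6   Summer         279
4   Spring         260
3   Summer         253
10  Spring         253
9   Spring         189
8   Spring         186
11  Spring         183
5   Spring         145
filter rows where grade_rank >= 186:
      term  grade_rank
6   Summer         279
4   Spring         260
3   Summer         253
10  Spring         253
9   Spring         189
8   Spring         186
Hence 1420.

1420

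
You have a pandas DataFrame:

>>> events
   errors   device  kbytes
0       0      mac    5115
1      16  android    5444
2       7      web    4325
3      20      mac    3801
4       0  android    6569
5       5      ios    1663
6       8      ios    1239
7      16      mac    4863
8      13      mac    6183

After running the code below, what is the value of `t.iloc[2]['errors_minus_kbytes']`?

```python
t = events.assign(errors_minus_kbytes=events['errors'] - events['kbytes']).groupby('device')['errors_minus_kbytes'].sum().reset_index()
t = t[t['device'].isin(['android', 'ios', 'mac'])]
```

-19913

add column errors_minus_kbytes = events['errors'] - events['kbytes']:
   errors   device  kbytes  errors_minus_kbytes
0       0      mac    5115                -5115
1      16  android    5444                -5428
2       7      web    4325                -4318
3      20      mac    3801                -3781
4       0  android    6569                -6569
5       5      ios    1663                -1658
6       8      ios    1239                -1231
7      16      mac    4863                -4847
8      13      mac    6183                -6170
group by device, sum of errors_minus_kbytes:
device
android   -11997
ios        -2889
mac       -19913
web        -4318
Name: errors_minus_kbytes, dtype: int64
reset_index():
    device  errors_minus_kbytes
0  android               -11997
1      ios                -2889
2      mac               -19913
3      web                -4318
filter rows where device in ['android', 'ios', 'mac']:
    device  errors_minus_kbytes
0  android               -11997
1      ios                -2889
2      mac               -19913
So iloc[2]['errors_minus_kbytes'] = -19913.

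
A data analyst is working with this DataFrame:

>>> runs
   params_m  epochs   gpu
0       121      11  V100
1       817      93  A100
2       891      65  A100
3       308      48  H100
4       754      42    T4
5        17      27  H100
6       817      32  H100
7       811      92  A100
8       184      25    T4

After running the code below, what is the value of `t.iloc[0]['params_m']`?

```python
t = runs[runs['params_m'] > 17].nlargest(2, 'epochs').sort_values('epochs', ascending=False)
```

817

filter rows where params_m > 17:
   params_m  epochs   gpu
0       121      11  V100
1       817      93  A100
2       891      65  A100
3       308      48  H100
4       754      42    T4
6       817      32  H100
7       811      92  A100
8       184      25    T4
take 2 rows with largest epochs:
   params_m  epochs   gpu
1       817      93  A100
7       811      92  A100
sort by epochs descending:
   params_m  epochs   gpu
1       817      93  A100
7       811      92  A100
The value at position 0, column 'params_m' is 817.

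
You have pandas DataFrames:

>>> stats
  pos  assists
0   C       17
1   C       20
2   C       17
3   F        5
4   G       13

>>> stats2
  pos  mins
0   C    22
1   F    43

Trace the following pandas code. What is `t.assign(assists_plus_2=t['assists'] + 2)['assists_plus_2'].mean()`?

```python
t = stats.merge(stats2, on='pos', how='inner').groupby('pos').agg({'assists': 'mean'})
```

13.5

merge on 'pos' (how='inner') → 4 rows:
  pos  assists  mins
0   C       17    22
1   C       20    22
2   C       17    22
3   F        5    43
group by pos, mean of assists:
     assists
pos         
C       18.0
F        5.0
add column assists_plus_2 = t['assists'] + 2:
     assists  assists_plus_2
pos                         
C       18.0            20.0
F        5.0             7.0
Then the mean of column 'assists_plus_2': 13.5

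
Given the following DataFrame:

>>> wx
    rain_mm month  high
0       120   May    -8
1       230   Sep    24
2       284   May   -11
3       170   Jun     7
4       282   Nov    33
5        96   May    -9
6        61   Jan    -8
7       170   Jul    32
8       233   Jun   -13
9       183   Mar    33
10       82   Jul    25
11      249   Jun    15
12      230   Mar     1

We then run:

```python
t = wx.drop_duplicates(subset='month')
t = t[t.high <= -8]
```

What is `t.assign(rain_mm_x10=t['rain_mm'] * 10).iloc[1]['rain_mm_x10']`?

drop duplicate month (keep=first):
   rain_mm month  high
0      120   May    -8
1      230   Sep    24
3      170   Jun     7
4      282   Nov    33
6       61   Jan    -8
7      170   Jul    32
9      183   Mar    33
filter rows where high <= -8:
   rain_mm month  high
0      120   May    -8
6       61   Jan    -8
add column rain_mm_x10 = t['rain_mm'] * 10:
   rain_mm month  high  rain_mm_x10
0      120   May    -8         1200
6       61   Jan    -8          610
Reading off the value at position 1, column 'rain_mm_x10', we get 610.

610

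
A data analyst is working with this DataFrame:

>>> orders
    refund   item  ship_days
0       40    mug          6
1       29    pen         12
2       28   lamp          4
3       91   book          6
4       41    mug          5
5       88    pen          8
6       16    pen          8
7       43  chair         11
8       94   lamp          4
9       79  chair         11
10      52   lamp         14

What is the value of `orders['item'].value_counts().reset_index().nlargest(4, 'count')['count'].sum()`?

value_counts of item:
item
pen      3
lamp     3
mug      2
chair    2
book     1
Name: count, dtype: int64
reset_index():
    item  count
0    pen      3
1   lamp      3
2    mug      2
3  chair      2
4   book      1
take 4 rows with largest count:
    item  count
0    pen      3
1   lamp      3
2    mug      2
3  chair      2
Hence 10.

10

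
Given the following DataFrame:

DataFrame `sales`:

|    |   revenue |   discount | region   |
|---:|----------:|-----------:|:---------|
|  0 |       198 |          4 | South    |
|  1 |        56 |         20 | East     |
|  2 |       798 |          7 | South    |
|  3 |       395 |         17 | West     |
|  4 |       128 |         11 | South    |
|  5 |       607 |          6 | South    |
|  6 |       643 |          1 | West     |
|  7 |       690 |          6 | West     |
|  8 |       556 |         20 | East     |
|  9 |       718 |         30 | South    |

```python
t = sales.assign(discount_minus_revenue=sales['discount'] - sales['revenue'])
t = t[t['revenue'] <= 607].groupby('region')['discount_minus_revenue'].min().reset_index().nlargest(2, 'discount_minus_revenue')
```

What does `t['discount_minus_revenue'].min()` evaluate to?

-536

add column discount_minus_revenue = sales['discount'] - sales['revenue']:
   revenue  discount region  discount_minus_revenue
0      198         4  South                    -194
1       56        20   East                     -36
2      798         7  South                    -791
3      395        17   West                    -378
4      128        11  South                    -117
5      607         6  South                    -601
6      643         1   West                    -642
7      690         6   West                    -684
8      556        20   East                    -536
9      718        30  South                    -688
filter rows where revenue <= 607:
   revenue  discount region  discount_minus_revenue
0      198         4  South                    -194
1       56        20   East                     -36
3      395        17   West                    -378
4      128        11  South                    -117
5      607         6  South                    -601
8      556        20   East                    -536
group by region, min of discount_minus_revenue:
region
East    -536
South   -601
West    -378
Name: discount_minus_revenue, dtype: int64
reset_index():
  region  discount_minus_revenue
0   East                    -536
1  South                    -601
2   West                    -378
take 2 rows with largest discount_minus_revenue:
  region  discount_minus_revenue
2   West                    -378
0   East                    -536
The min of column 'discount_minus_revenue' is -536.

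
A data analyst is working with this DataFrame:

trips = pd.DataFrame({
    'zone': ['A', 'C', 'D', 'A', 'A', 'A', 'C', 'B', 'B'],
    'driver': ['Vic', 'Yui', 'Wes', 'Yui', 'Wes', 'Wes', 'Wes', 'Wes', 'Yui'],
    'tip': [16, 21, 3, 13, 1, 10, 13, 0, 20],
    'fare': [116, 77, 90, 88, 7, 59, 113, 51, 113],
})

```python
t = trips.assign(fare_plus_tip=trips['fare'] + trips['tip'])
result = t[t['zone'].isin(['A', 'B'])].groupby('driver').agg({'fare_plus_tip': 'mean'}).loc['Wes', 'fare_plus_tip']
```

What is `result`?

42.6666666667

add column fare_plus_tip = trips['fare'] + trips['tip']:
  zone driver  tip  fare  fare_plus_tip
0    A    Vic   16   116            132
1    C    Yui   21    77             98
2    D    Wes    3    90             93
3    A    Yui   13    88            101
4    A    Wes    1     7              8
5    A    Wes   10    59             69
6    C    Wes   13   113            126
7    B    Wes    0    51             51
8    B    Yui   20   113            133
filter rows where zone in ['A', 'B']:
  zone driver  tip  fare  fare_plus_tip
0    A    Vic   16   116            132
3    A    Yui   13    88            101
4    A    Wes    1     7              8
5    A    Wes   10    59             69
7    B    Wes    0    51             51
8    B    Yui   20   113            133
group by driver, mean of fare_plus_tip:
        fare_plus_tip
driver               
Vic        132.000000
Wes         42.666667
Yui        117.000000
So loc['Wes', 'fare_plus_tip'] = 42.6666666667.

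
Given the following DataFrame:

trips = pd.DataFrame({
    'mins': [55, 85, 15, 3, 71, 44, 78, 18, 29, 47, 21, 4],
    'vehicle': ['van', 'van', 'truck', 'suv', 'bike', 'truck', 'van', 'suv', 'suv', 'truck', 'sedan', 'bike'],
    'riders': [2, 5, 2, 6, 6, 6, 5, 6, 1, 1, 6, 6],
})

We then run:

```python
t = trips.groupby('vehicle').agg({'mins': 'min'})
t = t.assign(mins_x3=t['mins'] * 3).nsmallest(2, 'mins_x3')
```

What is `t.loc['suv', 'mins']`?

group by vehicle, min of mins:
         mins
vehicle      
bike        4
sedan      21
suv         3
truck      15
van        55
add column mins_x3 = t['mins'] * 3:
         mins  mins_x3
vehicle               
bike        4       12
sedan      21       63
suv         3        9
truck      15       45
van        55      165
take 2 rows with smallest mins_x3:
         mins  mins_x3
vehicle               
suv         3        9
bike        4       12
Taking the value at row 'suv', column 'mins' gives 3.

3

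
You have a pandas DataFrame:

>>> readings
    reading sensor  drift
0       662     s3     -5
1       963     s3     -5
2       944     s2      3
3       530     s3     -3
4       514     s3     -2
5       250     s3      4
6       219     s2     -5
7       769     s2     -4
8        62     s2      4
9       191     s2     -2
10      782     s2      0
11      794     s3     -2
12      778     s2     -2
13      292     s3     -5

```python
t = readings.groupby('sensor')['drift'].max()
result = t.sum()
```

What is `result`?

group by sensor, max of drift:
sensor
s2    4
s3    4
Name: drift, dtype: int64
Reading off the sum of the resulting series, we get 8.

8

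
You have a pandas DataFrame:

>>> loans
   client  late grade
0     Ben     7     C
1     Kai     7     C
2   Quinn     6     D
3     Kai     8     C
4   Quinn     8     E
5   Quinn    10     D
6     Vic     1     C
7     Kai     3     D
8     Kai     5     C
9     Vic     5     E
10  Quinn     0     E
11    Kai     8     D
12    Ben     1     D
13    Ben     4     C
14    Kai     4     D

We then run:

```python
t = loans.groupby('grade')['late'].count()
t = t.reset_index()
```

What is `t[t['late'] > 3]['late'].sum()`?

group by grade, count of late:
grade
C    6
D    6
E    3
Name: late, dtype: int64
reset_index():
  grade  late
0     C     6
1     D     6
2     E     3
filter rows where late > 3:
  grade  late
0     C     6
1     D     6

12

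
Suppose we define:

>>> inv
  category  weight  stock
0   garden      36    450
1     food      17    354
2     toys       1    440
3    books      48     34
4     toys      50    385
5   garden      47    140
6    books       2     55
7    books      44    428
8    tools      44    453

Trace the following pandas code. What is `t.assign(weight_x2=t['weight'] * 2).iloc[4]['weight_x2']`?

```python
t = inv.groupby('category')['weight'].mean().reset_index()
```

group by category, mean of weight:
category
books     31.333333
food      17.000000
garden    41.500000
tools     44.000000
toys      25.500000
Name: weight, dtype: float64
reset_index():
  category     weight
0    books  31.333333
1     food  17.000000
2   garden  41.500000
3    tools  44.000000
4     toys  25.500000
add column weight_x2 = t['weight'] * 2:
  category     weight  weight_x2
0    books  31.333333  62.666667
1     food  17.000000  34.000000
2   garden  41.500000  83.000000
3    tools  44.000000  88.000000
4     toys  25.500000  51.000000
Reading off the value at position 4, column 'weight_x2', we get 51.0.

51.0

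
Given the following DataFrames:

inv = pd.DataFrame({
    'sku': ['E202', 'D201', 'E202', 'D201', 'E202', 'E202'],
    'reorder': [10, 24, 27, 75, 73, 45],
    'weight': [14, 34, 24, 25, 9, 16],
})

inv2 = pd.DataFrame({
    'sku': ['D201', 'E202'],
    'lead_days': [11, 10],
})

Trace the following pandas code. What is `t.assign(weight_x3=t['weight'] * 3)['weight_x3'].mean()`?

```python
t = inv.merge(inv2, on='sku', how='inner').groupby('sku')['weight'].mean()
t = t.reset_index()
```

67.875

merge on 'sku' (how='inner') → 6 rows:
    sku  reorder  weight  lead_days
0  E202       10      14         10
1  D201       24      34         11
2  E202       27      24         10
3  D201       75      25         11
4  E202       73       9         10
5  E202       45      16         10
group by sku, mean of weight:
sku
D201    29.50
E202    15.75
Name: weight, dtype: float64
reset_index():
    sku  weight
0  D201   29.50
1  E202   15.75
add column weight_x3 = t['weight'] * 3:
    sku  weight  weight_x3
0  D201   29.50      88.50
1  E202   15.75      47.25
Finally, mean of column 'weight_x3' = 67.875.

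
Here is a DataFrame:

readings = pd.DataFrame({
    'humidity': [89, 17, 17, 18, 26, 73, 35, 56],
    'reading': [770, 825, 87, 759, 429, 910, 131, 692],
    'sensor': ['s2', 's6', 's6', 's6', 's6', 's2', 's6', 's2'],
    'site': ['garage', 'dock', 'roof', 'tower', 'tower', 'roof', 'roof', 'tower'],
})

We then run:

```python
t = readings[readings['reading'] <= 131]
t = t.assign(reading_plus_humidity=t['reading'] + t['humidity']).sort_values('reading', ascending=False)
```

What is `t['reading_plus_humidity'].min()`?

104

filter rows where reading <= 131:
   humidity  reading sensor  site
2        17       87     s6  roof
6        35      131     s6  roof
add column reading_plus_humidity = t['reading'] + t['humidity']:
   humidity  reading sensor  site  reading_plus_humidity
2        17       87     s6  roof                    104
6        35      131     s6  roof                    166
sort by reading descending:
   humidity  reading sensor  site  reading_plus_humidity
6        35      131     s6  roof                    166
2        17       87     s6  roof                    104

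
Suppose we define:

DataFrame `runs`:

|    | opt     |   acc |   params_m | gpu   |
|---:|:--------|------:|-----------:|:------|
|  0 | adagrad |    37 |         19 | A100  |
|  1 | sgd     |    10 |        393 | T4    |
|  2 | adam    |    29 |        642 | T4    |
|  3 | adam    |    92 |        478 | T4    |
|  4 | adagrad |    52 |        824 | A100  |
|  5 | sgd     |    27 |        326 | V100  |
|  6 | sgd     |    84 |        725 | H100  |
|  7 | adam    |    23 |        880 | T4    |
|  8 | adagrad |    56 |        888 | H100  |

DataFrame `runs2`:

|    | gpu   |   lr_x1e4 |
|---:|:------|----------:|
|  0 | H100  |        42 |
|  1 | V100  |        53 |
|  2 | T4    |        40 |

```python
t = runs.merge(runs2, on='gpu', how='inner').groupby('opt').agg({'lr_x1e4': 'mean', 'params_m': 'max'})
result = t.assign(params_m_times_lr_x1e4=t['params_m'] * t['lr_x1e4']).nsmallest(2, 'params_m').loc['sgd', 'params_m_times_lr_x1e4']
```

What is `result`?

merge on 'gpu' (how='inner') → 7 rows:
       opt  acc  params_m   gpu  lr_x1e4
0      sgd   10       393    T4       40
1     adam   29       642    T4       40
2     adam   92       478    T4       40
3      sgd   27       326  V100       53
4      sgd   84       725  H100       42
5     adam   23       880    T4       40
6  adagrad   56       888  H100       42
group by opt: mean(lr_x1e4), max(params_m):
         lr_x1e4  params_m
opt                       
adagrad     42.0       888
adam        40.0       880
sgd         45.0       725
add column params_m_times_lr_x1e4 = t['params_m'] * t['lr_x1e4']:
         lr_x1e4  params_m  params_m_times_lr_x1e4
opt                                               
adagrad     42.0       888                 37296.0
adam        40.0       880                 35200.0
sgd         45.0       725                 32625.0
take 2 rows with smallest params_m:
      lr_x1e4  params_m  params_m_times_lr_x1e4
opt                                            
sgd      45.0       725                 32625.0
adam     40.0       880                 35200.0
Reading off the value at row 'sgd', column 'params_m_times_lr_x1e4', we get 32625.0.

32625.0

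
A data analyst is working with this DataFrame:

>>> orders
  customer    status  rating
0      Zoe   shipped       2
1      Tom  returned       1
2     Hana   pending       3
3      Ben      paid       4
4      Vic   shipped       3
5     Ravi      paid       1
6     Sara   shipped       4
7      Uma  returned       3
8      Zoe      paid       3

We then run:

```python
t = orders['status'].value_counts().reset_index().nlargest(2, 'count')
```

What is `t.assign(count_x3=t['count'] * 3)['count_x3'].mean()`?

9.0

value_counts of status:
status
shipped     3
paid        3
returned    2
pending     1
Name: count, dtype: int64
reset_index():
     status  count
0   shipped      3
1      paid      3
2  returned      2
3   pending      1
take 2 rows with largest count:
    status  count
0  shipped      3
1     paid      3
add column count_x3 = t['count'] * 3:
    status  count  count_x3
0  shipped      3         9
1     paid      3         9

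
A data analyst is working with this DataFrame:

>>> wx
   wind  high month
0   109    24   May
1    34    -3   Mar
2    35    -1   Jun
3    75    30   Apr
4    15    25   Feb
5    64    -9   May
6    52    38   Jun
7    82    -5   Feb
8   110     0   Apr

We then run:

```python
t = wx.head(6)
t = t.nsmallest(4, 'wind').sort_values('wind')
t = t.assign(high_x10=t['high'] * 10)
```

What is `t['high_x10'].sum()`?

120

take first 6 rows:
   wind  high month
0   109    24   May
1    34    -3   Mar
2    35    -1   Jun
3    75    30   Apr
4    15    25   Feb
5    64    -9   May
take 4 rows with smallest wind:
   wind  high month
4    15    25   Feb
1    34    -3   Mar
2    35    -1   Jun
5    64    -9   May
sort by wind:
   wind  high month
4    15    25   Feb
1    34    -3   Mar
2    35    -1   Jun
5    64    -9   May
add column high_x10 = t['high'] * 10:
   wind  high month  high_x10
4    15    25   Feb       250
1    34    -3   Mar       -30
2    35    -1   Jun       -10
5    64    -9   May       -90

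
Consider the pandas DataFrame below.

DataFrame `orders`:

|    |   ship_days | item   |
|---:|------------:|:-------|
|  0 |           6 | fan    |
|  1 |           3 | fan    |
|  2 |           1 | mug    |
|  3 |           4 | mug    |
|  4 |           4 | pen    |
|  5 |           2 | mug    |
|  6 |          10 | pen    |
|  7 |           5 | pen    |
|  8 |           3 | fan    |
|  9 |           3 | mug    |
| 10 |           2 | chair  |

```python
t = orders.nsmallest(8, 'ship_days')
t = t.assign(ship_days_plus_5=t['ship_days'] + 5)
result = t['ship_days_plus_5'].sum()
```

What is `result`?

62

take 8 rows with smallest ship_days:
    ship_days   item
2           1    mug
5           2    mug
10          2  chair
1           3    fan
8           3    fan
9           3    mug
3           4    mug
4           4    pen
add column ship_days_plus_5 = t['ship_days'] + 5:
    ship_days   item  ship_days_plus_5
2           1    mug                 6
5           2    mug                 7
10          2  chair                 7
1           3    fan                 8
8           3    fan                 8
9           3    mug                 8
3           4    mug                 9
4           4    pen                 9
Hence 62.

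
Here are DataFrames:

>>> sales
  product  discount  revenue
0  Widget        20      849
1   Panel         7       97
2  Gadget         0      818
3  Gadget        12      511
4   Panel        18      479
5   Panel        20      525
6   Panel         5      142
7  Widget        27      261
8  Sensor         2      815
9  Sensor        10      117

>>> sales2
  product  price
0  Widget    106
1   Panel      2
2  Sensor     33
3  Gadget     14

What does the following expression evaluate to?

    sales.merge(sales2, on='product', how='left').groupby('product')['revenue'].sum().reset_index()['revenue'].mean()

1153.5

merge on 'product' (how='left') → 10 rows:
  product  discount  revenue  price
0  Widget        20      849    106
1   Panel         7       97      2
2  Gadget         0      818     14
3  Gadget        12      511     14
4   Panel        18      479      2
5   Panel        20      525      2
6   Panel         5      142      2
7  Widget        27      261    106
8  Sensor         2      815     33
9  Sensor        10      117     33
group by product, sum of revenue:
product
Gadget    1329
Panel     1243
Sensor     932
Widget    1110
Name: revenue, dtype: int64
reset_index():
  product  revenue
0  Gadget     1329
1   Panel     1243
2  Sensor      932
3  Widget     1110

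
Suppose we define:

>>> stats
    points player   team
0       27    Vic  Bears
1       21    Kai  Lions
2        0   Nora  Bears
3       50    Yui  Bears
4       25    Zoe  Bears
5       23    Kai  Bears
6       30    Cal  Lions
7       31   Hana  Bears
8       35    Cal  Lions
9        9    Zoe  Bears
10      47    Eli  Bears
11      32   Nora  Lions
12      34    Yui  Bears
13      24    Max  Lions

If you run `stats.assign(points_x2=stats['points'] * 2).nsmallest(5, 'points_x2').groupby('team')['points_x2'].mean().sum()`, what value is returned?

66.3333333333

add column points_x2 = stats['points'] * 2:
    points player   team  points_x2
0       27    Vic  Bears         54
1       21    Kai  Lions         42
2        0   Nora  Bears          0
3       50    Yui  Bears        100
4       25    Zoe  Bears         50
5       23    Kai  Bears         46
6       30    Cal  Lions         60
7       31   Hana  Bears         62
8       35    Cal  Lions         70
9        9    Zoe  Bears         18
10      47    Eli  Bears         94
11      32   Nora  Lions         64
12      34    Yui  Bears         68
13      24    Max  Lions         48
take 5 rows with smallest points_x2:
    points player   team  points_x2
2        0   Nora  Bears          0
9        9    Zoe  Bears         18
1       21    Kai  Lions         42
5       23    Kai  Bears         46
13      24    Max  Lions         48
group by team, mean of points_x2:
team
Bears    21.333333
Lions    45.000000
Name: points_x2, dtype: float64
sum of the resulting series → 66.3333333333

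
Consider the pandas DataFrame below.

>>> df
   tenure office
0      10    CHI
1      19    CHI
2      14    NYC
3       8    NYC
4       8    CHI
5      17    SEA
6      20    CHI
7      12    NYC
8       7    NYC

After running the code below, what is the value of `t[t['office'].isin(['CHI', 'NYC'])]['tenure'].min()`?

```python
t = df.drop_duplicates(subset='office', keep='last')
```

drop duplicate office (keep=last):
   tenure office
5      17    SEA
6      20    CHI
8       7    NYC
filter rows where office in ['CHI', 'NYC']:
   tenure office
6      20    CHI
8       7    NYC

7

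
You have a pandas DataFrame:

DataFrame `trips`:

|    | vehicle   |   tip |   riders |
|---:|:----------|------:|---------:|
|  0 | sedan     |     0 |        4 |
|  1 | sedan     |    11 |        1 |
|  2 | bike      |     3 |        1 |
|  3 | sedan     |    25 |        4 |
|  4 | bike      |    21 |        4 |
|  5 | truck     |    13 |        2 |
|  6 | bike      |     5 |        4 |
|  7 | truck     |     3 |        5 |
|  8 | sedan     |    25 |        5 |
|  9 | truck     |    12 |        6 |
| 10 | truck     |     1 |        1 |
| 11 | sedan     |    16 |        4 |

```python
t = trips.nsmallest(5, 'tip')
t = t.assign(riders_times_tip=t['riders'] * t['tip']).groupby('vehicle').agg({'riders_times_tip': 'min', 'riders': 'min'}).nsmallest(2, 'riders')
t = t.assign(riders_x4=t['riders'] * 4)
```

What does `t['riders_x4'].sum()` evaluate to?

take 5 rows with smallest tip:
   vehicle  tip  riders
0    sedan    0       4
10   truck    1       1
2     bike    3       1
7    truck    3       5
6     bike    5       4
add column riders_times_tip = t['riders'] * t['tip']:
   vehicle  tip  riders  riders_times_tip
0    sedan    0       4                 0
10   truck    1       1                 1
2     bike    3       1                 3
7    truck    3       5                15
6     bike    5       4                20
group by vehicle: min(riders_times_tip), min(riders):
         riders_times_tip  riders
vehicle                          
bike                    3       1
sedan                   0       4
truck                   1       1
take 2 rows with smallest riders:
         riders_times_tip  riders
vehicle                          
bike                    3       1
truck                   1       1
add column riders_x4 = t['riders'] * 4:
         riders_times_tip  riders  riders_x4
vehicle                                     
bike                    3       1          4
truck                   1       1          4

8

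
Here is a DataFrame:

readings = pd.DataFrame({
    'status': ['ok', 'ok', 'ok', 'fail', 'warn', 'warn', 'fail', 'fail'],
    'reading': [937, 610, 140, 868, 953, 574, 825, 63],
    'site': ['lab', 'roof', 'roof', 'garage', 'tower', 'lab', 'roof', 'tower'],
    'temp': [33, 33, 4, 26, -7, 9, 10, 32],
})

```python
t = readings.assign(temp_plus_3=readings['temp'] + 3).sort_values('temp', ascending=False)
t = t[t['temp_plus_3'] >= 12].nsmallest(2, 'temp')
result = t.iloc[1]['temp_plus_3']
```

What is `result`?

add column temp_plus_3 = readings['temp'] + 3:
  status  reading    site  temp  temp_plus_3
0     ok      937     lab    33           36
1     ok      610    roof    33           36
2     ok      140    roof     4            7
3   fail      868  garage    26           29
4   warn      953   tower    -7           -4
5   warn      574     lab     9           12
6   fail      825    roof    10           13
7   fail       63   tower    32           35
sort by temp descending:
  status  reading    site  temp  temp_plus_3
0     ok      937     lab    33           36
1     ok      610    roof    33           36
7   fail       63   tower    32           35
3   fail      868  garage    26           29
6   fail      825    roof    10           13
5   warn      574     lab     9           12
2     ok      140    roof     4            7
4   warn      953   tower    -7           -4
filter rows where temp_plus_3 >= 12:
  status  reading    site  temp  temp_plus_3
0     ok      937     lab    33           36
1     ok      610    roof    33           36
7   fail       63   tower    32           35
3   fail      868  garage    26           29
6   fail      825    roof    10           13
5   warn      574     lab     9           12
take 2 rows with smallest temp:
  status  reading  site  temp  temp_plus_3
5   warn      574   lab     9           12
6   fail      825  roof    10           13

13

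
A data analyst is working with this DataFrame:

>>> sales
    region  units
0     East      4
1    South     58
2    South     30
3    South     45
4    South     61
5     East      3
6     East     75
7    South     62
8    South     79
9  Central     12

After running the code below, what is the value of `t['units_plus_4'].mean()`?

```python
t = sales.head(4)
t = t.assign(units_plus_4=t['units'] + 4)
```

38.25

take first 4 rows:
  region  units
0   East      4
1  South     58
2  South     30
3  South     45
add column units_plus_4 = t['units'] + 4:
  region  units  units_plus_4
0   East      4             8
1  South     58            62
2  South     30            34
3  South     45            49
Hence 38.25.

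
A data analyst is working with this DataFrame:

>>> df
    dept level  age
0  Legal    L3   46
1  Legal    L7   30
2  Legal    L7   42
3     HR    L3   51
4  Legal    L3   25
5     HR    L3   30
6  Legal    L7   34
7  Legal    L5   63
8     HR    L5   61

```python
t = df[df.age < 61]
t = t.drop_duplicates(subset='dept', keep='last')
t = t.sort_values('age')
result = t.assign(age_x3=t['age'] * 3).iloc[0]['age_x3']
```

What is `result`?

filter rows where age < 61:
    dept level  age
0  Legal    L3   46
1  Legal    L7   30
2  Legal    L7   42
3     HR    L3   51
4  Legal    L3   25
5     HR    L3   30
6  Legal    L7   34
drop duplicate dept (keep=last):
    dept level  age
5     HR    L3   30
6  Legal    L7   34
sort by age:
    dept level  age
5     HR    L3   30
6  Legal    L7   34
add column age_x3 = t['age'] * 3:
    dept level  age  age_x3
5     HR    L3   30      90
6  Legal    L7   34     102
Taking the value at position 0, column 'age_x3' gives 90.

90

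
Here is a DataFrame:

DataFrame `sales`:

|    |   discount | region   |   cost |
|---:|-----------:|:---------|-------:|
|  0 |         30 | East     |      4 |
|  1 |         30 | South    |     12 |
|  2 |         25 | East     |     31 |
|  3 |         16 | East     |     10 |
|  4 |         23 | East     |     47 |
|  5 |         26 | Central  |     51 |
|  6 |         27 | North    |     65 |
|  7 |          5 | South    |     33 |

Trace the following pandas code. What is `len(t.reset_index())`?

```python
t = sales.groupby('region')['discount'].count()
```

4

group by region, count of discount:
region
Central    1
East       4
North      1
South      2
Name: discount, dtype: int64
reset_index():
    region  discount
0  Central         1
1     East         4
2    North         1
3    South         2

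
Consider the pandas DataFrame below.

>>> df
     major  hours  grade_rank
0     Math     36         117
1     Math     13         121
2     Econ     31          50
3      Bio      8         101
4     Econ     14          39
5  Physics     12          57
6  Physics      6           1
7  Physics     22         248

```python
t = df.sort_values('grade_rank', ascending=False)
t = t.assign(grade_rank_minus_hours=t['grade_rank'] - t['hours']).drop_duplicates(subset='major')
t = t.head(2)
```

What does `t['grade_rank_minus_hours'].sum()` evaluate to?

sort by grade_rank descending:
     major  hours  grade_rank
7  Physics     22         248
1     Math     13         121
0     Math     36         117
3      Bio      8         101
5  Physics     12          57
2     Econ     31          50
4     Econ     14          39
6  Physics      6           1
add column grade_rank_minus_hours = t['grade_rank'] - t['hours']:
     major  hours  grade_rank  grade_rank_minus_hours
7  Physics     22         248                     226
1     Math     13         121                     108
0     Math     36         117                      81
3      Bio      8         101                      93
5  Physics     12          57                      45
2     Econ     31          50                      19
4     Econ     14          39                      25
6  Physics      6           1                      -5
drop duplicate major (keep=first):
     major  hours  grade_rank  grade_rank_minus_hours
7  Physics     22         248                     226
1     Math     13         121                     108
3      Bio      8         101                      93
2     Econ     31          50                      19
take first 2 rows:
     major  hours  grade_rank  grade_rank_minus_hours
7  Physics     22         248                     226
1     Math     13         121                     108
So sum() = 334.

334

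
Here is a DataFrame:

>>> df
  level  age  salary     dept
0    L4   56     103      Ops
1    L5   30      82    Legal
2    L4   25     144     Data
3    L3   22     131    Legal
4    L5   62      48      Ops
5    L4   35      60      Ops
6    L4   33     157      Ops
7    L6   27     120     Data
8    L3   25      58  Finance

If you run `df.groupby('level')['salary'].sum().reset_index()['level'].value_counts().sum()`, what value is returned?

4

group by level, sum of salary:
level
L3    189
L4    464
L5    130
L6    120
Name: salary, dtype: int64
reset_index():
  level  salary
0    L3     189
1    L4     464
2    L5     130
3    L6     120
value_counts of level:
level
L3    1
L4    1
L5    1
L6    1
Name: count, dtype: int64
The sum of the resulting series is 4.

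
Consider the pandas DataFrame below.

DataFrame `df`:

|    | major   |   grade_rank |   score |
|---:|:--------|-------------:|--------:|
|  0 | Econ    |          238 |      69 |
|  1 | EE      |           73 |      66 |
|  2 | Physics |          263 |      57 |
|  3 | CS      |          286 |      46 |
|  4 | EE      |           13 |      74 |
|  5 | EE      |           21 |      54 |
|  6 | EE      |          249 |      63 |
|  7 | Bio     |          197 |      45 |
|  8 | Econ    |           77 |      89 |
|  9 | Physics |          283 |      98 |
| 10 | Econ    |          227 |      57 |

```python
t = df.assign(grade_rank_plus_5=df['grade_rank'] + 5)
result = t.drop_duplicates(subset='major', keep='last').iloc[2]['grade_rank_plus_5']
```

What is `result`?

202

add column grade_rank_plus_5 = df['grade_rank'] + 5:
      major  grade_rank  score  grade_rank_plus_5
0      Econ         238     69                243
1        EE          73     66                 78
2   Physics         263     57                268
3        CS         286     46                291
4        EE          13     74                 18
5        EE          21     54                 26
6        EE         249     63                254
7       Bio         197     45                202
8      Econ          77     89                 82
9   Physics         283     98                288
10     Econ         227     57                232
drop duplicate major (keep=last):
      major  grade_rank  score  grade_rank_plus_5
3        CS         286     46                291
6        EE         249     63                254
7       Bio         197     45                202
9   Physics         283     98                288
10     Econ         227     57                232
Reading off the value at position 2, column 'grade_rank_plus_5', we get 202.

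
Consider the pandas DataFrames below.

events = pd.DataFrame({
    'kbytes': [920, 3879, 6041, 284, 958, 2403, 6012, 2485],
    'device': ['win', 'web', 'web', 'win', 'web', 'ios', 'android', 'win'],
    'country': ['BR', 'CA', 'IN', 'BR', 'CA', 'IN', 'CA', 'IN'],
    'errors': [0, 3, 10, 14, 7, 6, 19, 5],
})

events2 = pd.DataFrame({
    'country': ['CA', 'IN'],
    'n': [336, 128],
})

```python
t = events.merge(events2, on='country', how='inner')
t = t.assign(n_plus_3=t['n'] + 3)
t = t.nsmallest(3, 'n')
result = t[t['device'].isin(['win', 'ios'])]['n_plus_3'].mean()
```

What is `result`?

merge on 'country' (how='inner') → 6 rows:
   kbytes   device country  errors    n
0    3879      web      CA       3  336
1    6041      web      IN      10  128
2     958      web      CA       7  336
3    2403      ios      IN       6  128
4    6012  android      CA      19  336
5    2485      win      IN       5  128
add column n_plus_3 = t['n'] + 3:
   kbytes   device country  errors    n  n_plus_3
0    3879      web      CA       3  336       339
1    6041      web      IN      10  128       131
2     958      web      CA       7  336       339
3    2403      ios      IN       6  128       131
4    6012  android      CA      19  336       339
5    2485      win      IN       5  128       131
take 3 rows with smallest n:
   kbytes device country  errors    n  n_plus_3
1    6041    web      IN      10  128       131
3    2403    ios      IN       6  128       131
5    2485    win      IN       5  128       131
filter rows where device in ['win', 'ios']:
   kbytes device country  errors    n  n_plus_3
3    2403    ios      IN       6  128       131
5    2485    win      IN       5  128       131
Hence 131.0.

131.0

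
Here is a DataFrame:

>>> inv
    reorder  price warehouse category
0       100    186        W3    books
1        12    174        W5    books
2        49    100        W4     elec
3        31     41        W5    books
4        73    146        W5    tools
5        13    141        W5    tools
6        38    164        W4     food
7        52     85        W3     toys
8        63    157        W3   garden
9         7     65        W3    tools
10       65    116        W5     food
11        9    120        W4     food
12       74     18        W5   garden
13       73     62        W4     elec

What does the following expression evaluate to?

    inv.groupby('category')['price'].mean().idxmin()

elec

group by category, mean of price:
category
books     133.666667
elec       81.000000
food      133.333333
garden     87.500000
tools     117.333333
toys       85.000000
Name: price, dtype: float64
The label with the smallest value is elec.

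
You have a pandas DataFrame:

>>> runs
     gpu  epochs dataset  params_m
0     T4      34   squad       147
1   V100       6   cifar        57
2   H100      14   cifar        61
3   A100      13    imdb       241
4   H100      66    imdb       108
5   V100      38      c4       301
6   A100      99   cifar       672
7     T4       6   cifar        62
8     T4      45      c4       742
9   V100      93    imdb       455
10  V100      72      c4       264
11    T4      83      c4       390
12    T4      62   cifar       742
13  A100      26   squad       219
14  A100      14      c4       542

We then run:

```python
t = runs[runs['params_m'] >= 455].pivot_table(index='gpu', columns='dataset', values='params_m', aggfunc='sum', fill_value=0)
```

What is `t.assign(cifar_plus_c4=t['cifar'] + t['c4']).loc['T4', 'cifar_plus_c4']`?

filter rows where params_m >= 455:
     gpu  epochs dataset  params_m
6   A100      99   cifar       672
8     T4      45      c4       742
9   V100      93    imdb       455
12    T4      62   cifar       742
14  A100      14      c4       542
pivot: rows=gpu, cols=dataset, sum(params_m):
dataset   c4  cifar  imdb
gpu                      
A100     542    672     0
T4       742    742     0
V100       0      0   455
add column cifar_plus_c4 = t['cifar'] + t['c4']:
dataset   c4  cifar  imdb  cifar_plus_c4
gpu                                     
A100     542    672     0           1214
T4       742    742     0           1484
V100       0      0   455              0

1484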